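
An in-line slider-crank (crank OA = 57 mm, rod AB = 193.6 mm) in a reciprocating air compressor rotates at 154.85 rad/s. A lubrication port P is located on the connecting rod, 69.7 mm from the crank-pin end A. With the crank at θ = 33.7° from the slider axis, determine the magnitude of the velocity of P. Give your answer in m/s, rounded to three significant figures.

7.11

ω = 154.8 rad/s.  Crank-pin speed |V_A| = rω = 8.8264 m/s, perpendicular to OA.
Rod angle: sinφ = −(r/L) sinθ ⇒ φ = -9.402°; ω_rod = −rω cosθ/√(L²−r²sin²θ) = -38.446 rad/s.
V_P = V_A + ω_rod × AP, with AP = 0.0697 m along the rod.
Components: V_Px = −rω sinθ − a·ω_rod·sinφ = -5.3351 m/s;  V_Py = rω cosθ + a·ω_rod·cosφ = +4.6995 m/s.
|V_P| = √(V_Px² + V_Py²) = 7.1097 m/s.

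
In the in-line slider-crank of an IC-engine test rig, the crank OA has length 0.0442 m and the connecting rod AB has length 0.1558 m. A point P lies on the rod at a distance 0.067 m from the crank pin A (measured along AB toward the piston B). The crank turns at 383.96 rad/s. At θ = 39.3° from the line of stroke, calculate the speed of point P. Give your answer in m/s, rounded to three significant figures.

14.0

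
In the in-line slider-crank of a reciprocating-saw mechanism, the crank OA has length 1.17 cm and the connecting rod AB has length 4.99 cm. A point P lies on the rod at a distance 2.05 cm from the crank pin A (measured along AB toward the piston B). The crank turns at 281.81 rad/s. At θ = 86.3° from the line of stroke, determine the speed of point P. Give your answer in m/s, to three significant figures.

ω = 281.8 rad/s.  Crank-pin speed |V_A| = rω = 3.2972 m/s, perpendicular to OA.
Rod angle: sinφ = −(r/L) sinθ ⇒ φ = -13.532°; ω_rod = −rω cosθ/√(L²−r²sin²θ) = -4.3858 rad/s.
V_P = V_A + ω_rod × AP, with AP = 0.0205 m along the rod.
Components: V_Px = −rω sinθ − a·ω_rod·sinφ = -3.3113 m/s;  V_Py = rω cosθ + a·ω_rod·cosφ = +0.12536 m/s.
|V_P| = √(V_Px² + V_Py²) = 3.3137 m/s.

3.31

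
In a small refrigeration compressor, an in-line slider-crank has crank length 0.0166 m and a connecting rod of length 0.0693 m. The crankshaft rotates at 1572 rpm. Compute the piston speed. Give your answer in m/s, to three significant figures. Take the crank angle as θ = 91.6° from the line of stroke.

ω = 2π·1572/60 = 164.6 rad/s
For an in-line slider-crank, x = r cosθ + √(L² − r² sin²θ), so v = −rω sinθ·[1 + r cosθ/√(L² − r² sin²θ)].
With r = 0.0166 m, L = 0.0693 m, θ = 91.6°: √(L² − r² sin²θ) = 0.067284 m.
v = −0.0166·164.6·0.99961·[1 + 0.0166·-0.02792/0.067284] = -2.7128 m/s.
|v| = 2.7128 m/s.

2.71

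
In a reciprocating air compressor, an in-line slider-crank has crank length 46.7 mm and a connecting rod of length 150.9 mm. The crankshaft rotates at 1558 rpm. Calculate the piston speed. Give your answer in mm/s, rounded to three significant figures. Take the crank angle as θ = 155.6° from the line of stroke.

2250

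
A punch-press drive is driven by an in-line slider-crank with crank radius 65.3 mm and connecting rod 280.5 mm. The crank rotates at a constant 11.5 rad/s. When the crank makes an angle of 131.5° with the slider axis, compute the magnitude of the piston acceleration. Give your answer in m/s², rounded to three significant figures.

ω = 11.5 rad/s
x(θ) = r cosθ + √(L² − r² sin²θ); with ω constant, a = ω²·d²x/dθ².
d²x/dθ² = −r cosθ − r²(cos2θ)/√u − r⁴ sin²2θ/(4u^{3/2}),  u = L² − r² sin²θ = 0.0762884 m².
Substituting r = 0.0653 m, L = 0.2805 m, θ = 131.5°: d²x/dθ² = +0.044938 m.
a = ω²·d²x/dθ² = (11.5)²·(+0.044938) = +5.9431 m/s²;  |a| = 5.9431 m/s².

5.94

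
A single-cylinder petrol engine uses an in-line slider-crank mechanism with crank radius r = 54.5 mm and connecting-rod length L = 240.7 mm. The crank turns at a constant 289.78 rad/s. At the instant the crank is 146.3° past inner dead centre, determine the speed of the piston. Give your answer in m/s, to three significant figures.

7.10

ω = 289.8 rad/s
For an in-line slider-crank, x = r cosθ + √(L² − r² sin²θ), so v = −rω sinθ·[1 + r cosθ/√(L² − r² sin²θ)].
With r = 0.0545 m, L = 0.2407 m, θ = 146.3°: √(L² − r² sin²θ) = 0.23879 m.
v = −0.0545·289.8·0.55484·[1 + 0.0545·-0.83195/0.23879] = -7.0988 m/s.
|v| = 7.0988 m/s.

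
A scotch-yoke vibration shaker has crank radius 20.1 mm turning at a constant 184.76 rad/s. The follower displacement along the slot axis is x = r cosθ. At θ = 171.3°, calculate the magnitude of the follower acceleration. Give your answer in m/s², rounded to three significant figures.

678

ω = 184.8 rad/s
x = r cosθ ⇒ ẍ = −rω² cosθ (ω constant).
|a| = rω²|cosθ| = 0.0201·(184.8)²·|cos 171.3°| = 678.24 m/s².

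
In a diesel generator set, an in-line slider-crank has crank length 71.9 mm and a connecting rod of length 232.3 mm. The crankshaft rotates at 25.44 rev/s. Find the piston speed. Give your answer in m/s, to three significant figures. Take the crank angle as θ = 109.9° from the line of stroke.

9.62

ω = 2π·25.4 = 159.8 rad/s
For an in-line slider-crank, x = r cosθ + √(L² − r² sin²θ), so v = −rω sinθ·[1 + r cosθ/√(L² − r² sin²θ)].
With r = 0.0719 m, L = 0.2323 m, θ = 109.9°: √(L² − r² sin²θ) = 0.22224 m.
v = −0.0719·159.8·0.94029·[1 + 0.0719·-0.34038/0.22224] = -9.6165 m/s.
|v| = 9.6165 m/s.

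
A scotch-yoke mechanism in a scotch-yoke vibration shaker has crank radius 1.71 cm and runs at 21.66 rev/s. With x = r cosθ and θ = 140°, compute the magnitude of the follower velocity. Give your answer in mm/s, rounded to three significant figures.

1500

ω = 136.1 rad/s (from 21.66 rev/s).
x = r cosθ ⇒ ẋ = −rω sinθ.
|v| = rω|sinθ| = 0.0171·136.1·|sin 140°| = 1.4959 m/s = 1495.9 mm/s.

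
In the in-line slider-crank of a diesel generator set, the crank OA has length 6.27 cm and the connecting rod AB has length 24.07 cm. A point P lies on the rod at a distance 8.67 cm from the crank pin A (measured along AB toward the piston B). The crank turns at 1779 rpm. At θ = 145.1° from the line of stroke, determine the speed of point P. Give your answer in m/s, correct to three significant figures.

ω = 186.3 rad/s.  Crank-pin speed |V_A| = rω = 11.681 m/s, perpendicular to OA.
Rod angle: sinφ = −(r/L) sinθ ⇒ φ = -8.571°; ω_rod = −rω cosθ/√(L²−r²sin²θ) = +40.25 rad/s.
V_P = V_A + ω_rod × AP, with AP = 0.0867 m along the rod.
Components: V_Px = −rω sinθ − a·ω_rod·sinφ = -6.163 m/s;  V_Py = rω cosθ + a·ω_rod·cosφ = -6.1293 m/s.
|V_P| = √(V_Px² + V_Py²) = 8.692 m/s.

8.69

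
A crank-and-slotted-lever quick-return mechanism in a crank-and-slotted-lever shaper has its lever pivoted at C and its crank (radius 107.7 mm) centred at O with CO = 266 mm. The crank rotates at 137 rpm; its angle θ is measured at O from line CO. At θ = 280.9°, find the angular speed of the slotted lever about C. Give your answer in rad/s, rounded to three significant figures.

2.62

ω = 14.35 rad/s (from 137 rpm).
Crank pin A relative to C: A = (d + r cosθ, r sinθ); lever angle φ = atan2(r sinθ, d + r cosθ).
Differentiating tanφ: φ̇ = rω(d cosθ + r)/(d² + r² + 2dr cosθ).
d² + r² + 2dr cosθ = |CA|² = 0.0931898 m²;  d cosθ + r = +0.158 m.
|ω_lever| = |0.1077·14.35·+0.158| / 0.0931898 = 2.6197 rad/s.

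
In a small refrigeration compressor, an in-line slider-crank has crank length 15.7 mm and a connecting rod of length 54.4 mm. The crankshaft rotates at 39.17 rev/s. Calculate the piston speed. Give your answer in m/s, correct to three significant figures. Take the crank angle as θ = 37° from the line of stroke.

ω = 2π·39.2 = 246.1 rad/s
For an in-line slider-crank, x = r cosθ + √(L² − r² sin²θ), so v = −rω sinθ·[1 + r cosθ/√(L² − r² sin²θ)].
With r = 0.0157 m, L = 0.0544 m, θ = 37°: √(L² − r² sin²θ) = 0.053573 m.
v = −0.0157·246.1·0.60182·[1 + 0.0157·0.79864/0.053573] = -2.8696 m/s.
|v| = 2.8696 m/s.

2.87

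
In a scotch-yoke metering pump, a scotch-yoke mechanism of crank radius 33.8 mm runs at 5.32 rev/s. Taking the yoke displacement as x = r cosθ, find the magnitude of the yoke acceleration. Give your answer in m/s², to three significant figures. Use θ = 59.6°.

ω = 33.43 rad/s (from 5.32 rev/s).
x = r cosθ ⇒ ẍ = −rω² cosθ (ω constant).
|a| = rω²|cosθ| = 0.0338·(33.43)²·|cos 59.6°| = 19.111 m/s².

19.1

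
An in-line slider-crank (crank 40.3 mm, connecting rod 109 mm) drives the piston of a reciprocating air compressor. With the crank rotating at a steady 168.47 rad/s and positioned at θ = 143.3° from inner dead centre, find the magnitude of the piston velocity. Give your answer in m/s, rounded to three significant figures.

ω = 168.5 rad/s
For an in-line slider-crank, x = r cosθ + √(L² − r² sin²θ), so v = −rω sinθ·[1 + r cosθ/√(L² − r² sin²θ)].
With r = 0.0403 m, L = 0.109 m, θ = 143.3°: √(L² − r² sin²θ) = 0.10631 m.
v = −0.0403·168.5·0.59763·[1 + 0.0403·-0.80178/0.10631] = -2.8242 m/s.
|v| = 2.8242 m/s.

2.82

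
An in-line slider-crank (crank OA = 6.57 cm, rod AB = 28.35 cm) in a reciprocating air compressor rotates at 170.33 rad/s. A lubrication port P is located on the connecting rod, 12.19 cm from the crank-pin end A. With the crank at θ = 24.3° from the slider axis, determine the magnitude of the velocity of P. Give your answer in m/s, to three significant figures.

7.68

ω = 170.3 rad/s.  Crank-pin speed |V_A| = rω = 11.191 m/s, perpendicular to OA.
Rod angle: sinφ = −(r/L) sinθ ⇒ φ = -5.472°; ω_rod = −rω cosθ/√(L²−r²sin²θ) = -36.141 rad/s.
V_P = V_A + ω_rod × AP, with AP = 0.1219 m along the rod.
Components: V_Px = −rω sinθ − a·ω_rod·sinφ = -5.0253 m/s;  V_Py = rω cosθ + a·ω_rod·cosφ = +5.8137 m/s.
|V_P| = √(V_Px² + V_Py²) = 7.6846 m/s.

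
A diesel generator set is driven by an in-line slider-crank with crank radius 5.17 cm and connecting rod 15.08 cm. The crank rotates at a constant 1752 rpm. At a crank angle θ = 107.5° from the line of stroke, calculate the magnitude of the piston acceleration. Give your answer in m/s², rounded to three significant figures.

ω = 2π·1752/60 = 183.5 rad/s
x(θ) = r cosθ + √(L² − r² sin²θ); with ω constant, a = ω²·d²x/dθ².
d²x/dθ² = −r cosθ − r²(cos2θ)/√u − r⁴ sin²2θ/(4u^{3/2}),  u = L² − r² sin²θ = 0.0203094 m².
Substituting r = 0.0517 m, L = 0.1508 m, θ = 107.5°: d²x/dθ² = +0.030707 m.
a = ω²·d²x/dθ² = (183.5)²·(+0.030707) = +1033.6 m/s²;  |a| = 1033.6 m/s².

1030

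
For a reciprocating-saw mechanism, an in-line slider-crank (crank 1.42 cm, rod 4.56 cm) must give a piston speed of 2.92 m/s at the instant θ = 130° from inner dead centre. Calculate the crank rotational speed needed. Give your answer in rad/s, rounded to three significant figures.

338

For an in-line slider-crank, |v_piston| = rω|sinθ|·[1 + r cosθ/√(L² − r² sin²θ)].
With r = 0.0142 m, L = 0.0456 m, θ = 130°: the bracketed kinematic factor |dx/dθ| = 0.0086357 m.
ω = v/|dx/dθ| = 2.92/0.0086357 = 338.13 rad/s.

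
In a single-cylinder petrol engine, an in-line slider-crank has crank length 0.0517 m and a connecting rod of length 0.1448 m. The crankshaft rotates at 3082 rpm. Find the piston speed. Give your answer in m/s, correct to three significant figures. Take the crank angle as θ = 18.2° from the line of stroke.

6.99

ω = 2π·3082/60 = 322.7 rad/s
For an in-line slider-crank, x = r cosθ + √(L² − r² sin²θ), so v = −rω sinθ·[1 + r cosθ/√(L² − r² sin²θ)].
With r = 0.0517 m, L = 0.1448 m, θ = 18.2°: √(L² − r² sin²θ) = 0.1439 m.
v = −0.0517·322.7·0.31233·[1 + 0.0517·0.94997/0.1439] = -6.9904 m/s.
|v| = 6.9904 m/s.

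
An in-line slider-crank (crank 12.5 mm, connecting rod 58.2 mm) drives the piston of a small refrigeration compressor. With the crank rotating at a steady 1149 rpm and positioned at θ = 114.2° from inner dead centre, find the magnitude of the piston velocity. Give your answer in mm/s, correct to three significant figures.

1250

ω = 2π·1149/60 = 120.3 rad/s
For an in-line slider-crank, x = r cosθ + √(L² − r² sin²θ), so v = −rω sinθ·[1 + r cosθ/√(L² − r² sin²θ)].
With r = 0.0125 m, L = 0.0582 m, θ = 114.2°: √(L² − r² sin²θ) = 0.057072 m.
v = −0.0125·120.3·0.91212·[1 + 0.0125·-0.40992/0.057072] = -1.2487 m/s.
|v| = 1.2487 m/s = 1248.7 mm/s.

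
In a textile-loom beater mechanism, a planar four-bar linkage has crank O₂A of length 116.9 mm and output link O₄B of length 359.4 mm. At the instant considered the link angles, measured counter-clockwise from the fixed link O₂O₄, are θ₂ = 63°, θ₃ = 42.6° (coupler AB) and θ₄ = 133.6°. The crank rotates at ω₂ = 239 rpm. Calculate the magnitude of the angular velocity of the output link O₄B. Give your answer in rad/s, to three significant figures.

ω₂ = 25.03 rad/s (from 239 rpm).
Differentiating the loop-closure r₂e^{iθ₂}+r₃e^{iθ₃}=r₁+r₄e^{iθ₄} gives r₂ω₂e^{iθ₂}+r₃ω₃e^{iθ₃}=r₄ω₄e^{iθ₄}.
Eliminating the other unknown: ω₄ = r₂ω₂ sin(θ₂−θ₃) / [r₄ sin(θ₄−θ₃)].
Numerator sine = +0.34857; denominator sine = +0.99985.
Result = 0.1169·25.03·(+0.34857) / (0.3594·(+0.99985)) = +2.8381 rad/s; magnitude 2.8381 rad/s.

2.84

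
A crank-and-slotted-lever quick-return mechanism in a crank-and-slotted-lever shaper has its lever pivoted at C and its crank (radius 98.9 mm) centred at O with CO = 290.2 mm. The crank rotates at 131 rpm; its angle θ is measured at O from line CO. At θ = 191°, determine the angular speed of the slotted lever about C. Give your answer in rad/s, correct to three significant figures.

6.70

ω = 13.72 rad/s (from 131 rpm).
Crank pin A relative to C: A = (d + r cosθ, r sinθ); lever angle φ = atan2(r sinθ, d + r cosθ).
Differentiating tanφ: φ̇ = rω(d cosθ + r)/(d² + r² + 2dr cosθ).
d² + r² + 2dr cosθ = |CA|² = 0.0376503 m²;  d cosθ + r = -0.18597 m.
|ω_lever| = |0.0989·13.72·-0.18597| / 0.0376503 = 6.7014 rad/s.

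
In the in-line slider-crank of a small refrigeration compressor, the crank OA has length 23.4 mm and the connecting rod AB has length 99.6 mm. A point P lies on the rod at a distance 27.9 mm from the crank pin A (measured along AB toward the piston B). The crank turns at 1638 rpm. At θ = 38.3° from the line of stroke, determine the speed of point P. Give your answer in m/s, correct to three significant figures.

ω = 171.5 rad/s.  Crank-pin speed |V_A| = rω = 4.0138 m/s, perpendicular to OA.
Rod angle: sinφ = −(r/L) sinθ ⇒ φ = -8.373°; ω_rod = −rω cosθ/√(L²−r²sin²θ) = -31.967 rad/s.
V_P = V_A + ω_rod × AP, with AP = 0.0279 m along the rod.
Components: V_Px = −rω sinθ − a·ω_rod·sinφ = -2.6176 m/s;  V_Py = rω cosθ + a·ω_rod·cosφ = +2.2676 m/s.
|V_P| = √(V_Px² + V_Py²) = 3.4632 m/s.

3.46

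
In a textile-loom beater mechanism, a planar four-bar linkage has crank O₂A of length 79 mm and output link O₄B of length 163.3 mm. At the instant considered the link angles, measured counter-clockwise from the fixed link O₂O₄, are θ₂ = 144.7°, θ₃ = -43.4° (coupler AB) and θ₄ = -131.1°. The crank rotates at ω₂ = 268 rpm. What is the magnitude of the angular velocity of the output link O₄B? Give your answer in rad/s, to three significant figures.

1.91

ω₂ = 28.06 rad/s (from 268 rpm).
Differentiating the loop-closure r₂e^{iθ₂}+r₃e^{iθ₃}=r₁+r₄e^{iθ₄} gives r₂ω₂e^{iθ₂}+r₃ω₃e^{iθ₃}=r₄ω₄e^{iθ₄}.
Eliminating the other unknown: ω₄ = r₂ω₂ sin(θ₂−θ₃) / [r₄ sin(θ₄−θ₃)].
Numerator sine = -0.14090; denominator sine = -0.99919.
Result = 0.079·28.06·(-0.14090) / (0.1633·(-0.99919)) = +1.9146 rad/s; magnitude 1.9146 rad/s.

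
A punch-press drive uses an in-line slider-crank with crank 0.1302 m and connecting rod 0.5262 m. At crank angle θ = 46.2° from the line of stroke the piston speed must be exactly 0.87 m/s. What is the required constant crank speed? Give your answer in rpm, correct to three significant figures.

For an in-line slider-crank, |v_piston| = rω|sinθ|·[1 + r cosθ/√(L² − r² sin²θ)].
With r = 0.1302 m, L = 0.5262 m, θ = 46.2°: the bracketed kinematic factor |dx/dθ| = 0.11033 m.
ω = v/|dx/dθ| = 0.87/0.11033 = 7.8854 rad/s.
N = 60ω/(2π) = 75.3 rpm.

75.3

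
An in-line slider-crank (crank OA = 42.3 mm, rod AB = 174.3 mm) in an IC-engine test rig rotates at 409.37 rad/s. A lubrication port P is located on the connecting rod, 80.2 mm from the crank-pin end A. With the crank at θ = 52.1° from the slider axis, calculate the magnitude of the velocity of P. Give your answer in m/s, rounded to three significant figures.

15.7

ω = 409.4 rad/s.  Crank-pin speed |V_A| = rω = 17.316 m/s, perpendicular to OA.
Rod angle: sinφ = −(r/L) sinθ ⇒ φ = -11.040°; ω_rod = −rω cosθ/√(L²−r²sin²θ) = -62.179 rad/s.
V_P = V_A + ω_rod × AP, with AP = 0.0802 m along the rod.
Components: V_Px = −rω sinθ − a·ω_rod·sinφ = -14.619 m/s;  V_Py = rω cosθ + a·ω_rod·cosφ = +5.7427 m/s.
|V_P| = √(V_Px² + V_Py²) = 15.707 m/s.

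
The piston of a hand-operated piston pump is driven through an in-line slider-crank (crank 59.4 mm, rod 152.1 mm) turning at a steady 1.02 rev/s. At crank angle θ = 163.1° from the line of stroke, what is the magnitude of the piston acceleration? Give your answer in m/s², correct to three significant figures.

1.53

ω = 2π·1.02 = 6.409 rad/s
x(θ) = r cosθ + √(L² − r² sin²θ); with ω constant, a = ω²·d²x/dθ².
d²x/dθ² = −r cosθ − r²(cos2θ)/√u − r⁴ sin²2θ/(4u^{3/2}),  u = L² − r² sin²θ = 0.0228362 m².
Substituting r = 0.0594 m, L = 0.1521 m, θ = 163.1°: d²x/dθ² = +0.037153 m.
a = ω²·d²x/dθ² = (6.409)²·(+0.037153) = +1.526 m/s²;  |a| = 1.526 m/s².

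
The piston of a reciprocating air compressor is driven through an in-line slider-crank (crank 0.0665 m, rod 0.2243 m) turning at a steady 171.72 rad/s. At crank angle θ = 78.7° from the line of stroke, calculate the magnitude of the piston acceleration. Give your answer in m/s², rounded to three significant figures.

175

ω = 171.7 rad/s
x(θ) = r cosθ + √(L² − r² sin²θ); with ω constant, a = ω²·d²x/dθ².
d²x/dθ² = −r cosθ − r²(cos2θ)/√u − r⁴ sin²2θ/(4u^{3/2}),  u = L² − r² sin²θ = 0.046058 m².
Substituting r = 0.0665 m, L = 0.2243 m, θ = 78.7°: d²x/dθ² = +0.0059201 m.
a = ω²·d²x/dθ² = (171.7)²·(+0.0059201) = +174.57 m/s²;  |a| = 174.57 m/s².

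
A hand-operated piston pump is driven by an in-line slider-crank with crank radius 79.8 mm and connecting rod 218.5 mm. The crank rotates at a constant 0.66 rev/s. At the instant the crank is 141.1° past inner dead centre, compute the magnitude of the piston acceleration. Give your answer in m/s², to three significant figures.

0.942

ω = 2π·0.66 = 4.147 rad/s
x(θ) = r cosθ + √(L² − r² sin²θ); with ω constant, a = ω²·d²x/dθ².
d²x/dθ² = −r cosθ − r²(cos2θ)/√u − r⁴ sin²2θ/(4u^{3/2}),  u = L² − r² sin²θ = 0.0452311 m².
Substituting r = 0.0798 m, L = 0.2185 m, θ = 141.1°: d²x/dθ² = +0.054769 m.
a = ω²·d²x/dθ² = (4.147)²·(+0.054769) = +0.94186 m/s²;  |a| = 0.94186 m/s².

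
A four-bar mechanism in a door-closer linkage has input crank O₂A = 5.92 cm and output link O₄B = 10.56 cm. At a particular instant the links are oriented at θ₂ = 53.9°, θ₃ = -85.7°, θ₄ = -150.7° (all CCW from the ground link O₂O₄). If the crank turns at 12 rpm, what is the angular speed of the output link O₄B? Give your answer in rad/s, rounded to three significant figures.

ω₂ = 1.257 rad/s (from 12 rpm).
Differentiating the loop-closure r₂e^{iθ₂}+r₃e^{iθ₃}=r₁+r₄e^{iθ₄} gives r₂ω₂e^{iθ₂}+r₃ω₃e^{iθ₃}=r₄ω₄e^{iθ₄}.
Eliminating the other unknown: ω₄ = r₂ω₂ sin(θ₂−θ₃) / [r₄ sin(θ₄−θ₃)].
Numerator sine = +0.64812; denominator sine = -0.90631.
Result = 0.0592·1.257·(+0.64812) / (0.1056·(-0.90631)) = -0.50379 rad/s; magnitude 0.50379 rad/s.

0.504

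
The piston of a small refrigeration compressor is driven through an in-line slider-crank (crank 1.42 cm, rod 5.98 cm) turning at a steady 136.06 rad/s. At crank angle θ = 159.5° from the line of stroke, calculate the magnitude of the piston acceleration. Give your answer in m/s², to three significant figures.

199

ω = 136.1 rad/s
x(θ) = r cosθ + √(L² − r² sin²θ); with ω constant, a = ω²·d²x/dθ².
d²x/dθ² = −r cosθ − r²(cos2θ)/√u − r⁴ sin²2θ/(4u^{3/2}),  u = L² − r² sin²θ = 0.00355131 m².
Substituting r = 0.0142 m, L = 0.0598 m, θ = 159.5°: d²x/dθ² = +0.010726 m.
a = ω²·d²x/dθ² = (136.1)²·(+0.010726) = +198.57 m/s²;  |a| = 198.57 m/s².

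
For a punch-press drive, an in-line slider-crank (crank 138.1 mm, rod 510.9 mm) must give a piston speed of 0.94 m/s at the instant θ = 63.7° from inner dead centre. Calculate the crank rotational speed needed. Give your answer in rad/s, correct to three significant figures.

For an in-line slider-crank, |v_piston| = rω|sinθ|·[1 + r cosθ/√(L² − r² sin²θ)].
With r = 0.1381 m, L = 0.5109 m, θ = 63.7°: the bracketed kinematic factor |dx/dθ| = 0.13909 m.
ω = v/|dx/dθ| = 0.94/0.13909 = 6.7583 rad/s.

6.76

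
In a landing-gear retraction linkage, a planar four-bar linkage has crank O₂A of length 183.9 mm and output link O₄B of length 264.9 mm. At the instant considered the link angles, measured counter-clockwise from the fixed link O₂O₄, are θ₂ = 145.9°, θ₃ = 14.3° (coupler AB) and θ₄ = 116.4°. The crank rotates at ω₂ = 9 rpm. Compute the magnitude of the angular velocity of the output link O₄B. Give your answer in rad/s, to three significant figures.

ω₂ = 0.9425 rad/s (from 9 rpm).
Differentiating the loop-closure r₂e^{iθ₂}+r₃e^{iθ₃}=r₁+r₄e^{iθ₄} gives r₂ω₂e^{iθ₂}+r₃ω₃e^{iθ₃}=r₄ω₄e^{iθ₄}.
Eliminating the other unknown: ω₄ = r₂ω₂ sin(θ₂−θ₃) / [r₄ sin(θ₄−θ₃)].
Numerator sine = +0.74780; denominator sine = +0.97778.
Result = 0.1839·0.9425·(+0.74780) / (0.2649·(+0.97778)) = +0.50039 rad/s; magnitude 0.50039 rad/s.

0.500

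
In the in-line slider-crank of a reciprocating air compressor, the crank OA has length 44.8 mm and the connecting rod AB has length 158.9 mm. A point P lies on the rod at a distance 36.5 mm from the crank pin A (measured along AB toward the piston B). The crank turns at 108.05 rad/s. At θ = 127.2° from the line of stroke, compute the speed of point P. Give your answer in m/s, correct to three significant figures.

4.33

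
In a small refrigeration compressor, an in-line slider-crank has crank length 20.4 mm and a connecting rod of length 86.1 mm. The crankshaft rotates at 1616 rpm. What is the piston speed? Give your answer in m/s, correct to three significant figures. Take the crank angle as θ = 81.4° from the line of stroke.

ω = 2π·1616/60 = 169.2 rad/s
For an in-line slider-crank, x = r cosθ + √(L² − r² sin²θ), so v = −rω sinθ·[1 + r cosθ/√(L² − r² sin²θ)].
With r = 0.0204 m, L = 0.0861 m, θ = 81.4°: √(L² − r² sin²θ) = 0.083704 m.
v = −0.0204·169.2·0.98876·[1 + 0.0204·0.14954/0.083704] = -3.5378 m/s.
|v| = 3.5378 m/s.

3.54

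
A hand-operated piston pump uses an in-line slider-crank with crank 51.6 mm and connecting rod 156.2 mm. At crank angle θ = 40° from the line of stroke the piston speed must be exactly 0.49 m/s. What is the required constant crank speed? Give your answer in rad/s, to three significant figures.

11.7

For an in-line slider-crank, |v_piston| = rω|sinθ|·[1 + r cosθ/√(L² − r² sin²θ)].
With r = 0.0516 m, L = 0.1562 m, θ = 40°: the bracketed kinematic factor |dx/dθ| = 0.041757 m.
ω = v/|dx/dθ| = 0.49/0.041757 = 11.735 rad/s.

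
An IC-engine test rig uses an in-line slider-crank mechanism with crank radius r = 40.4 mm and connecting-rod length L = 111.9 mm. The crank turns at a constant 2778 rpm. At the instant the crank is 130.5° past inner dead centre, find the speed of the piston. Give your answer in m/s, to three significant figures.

ω = 2π·2778/60 = 290.9 rad/s
For an in-line slider-crank, x = r cosθ + √(L² − r² sin²θ), so v = −rω sinθ·[1 + r cosθ/√(L² − r² sin²θ)].
With r = 0.0404 m, L = 0.1119 m, θ = 130.5°: √(L² − r² sin²θ) = 0.1076 m.
v = −0.0404·290.9·0.76041·[1 + 0.0404·-0.64945/0.1076] = -6.7577 m/s.
|v| = 6.7577 m/s.

6.76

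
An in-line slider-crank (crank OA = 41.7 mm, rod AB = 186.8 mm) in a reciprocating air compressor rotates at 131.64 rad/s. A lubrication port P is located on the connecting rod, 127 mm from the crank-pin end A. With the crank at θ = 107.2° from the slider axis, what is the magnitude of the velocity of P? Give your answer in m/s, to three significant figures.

5.03

ω = 131.6 rad/s.  Crank-pin speed |V_A| = rω = 5.4894 m/s, perpendicular to OA.
Rod angle: sinφ = −(r/L) sinθ ⇒ φ = -12.313°; ω_rod = −rω cosθ/√(L²−r²sin²θ) = +8.8944 rad/s.
V_P = V_A + ω_rod × AP, with AP = 0.127 m along the rod.
Components: V_Px = −rω sinθ − a·ω_rod·sinφ = -5.003 m/s;  V_Py = rω cosθ + a·ω_rod·cosφ = -0.51965 m/s.
|V_P| = √(V_Px² + V_Py²) = 5.0299 m/s.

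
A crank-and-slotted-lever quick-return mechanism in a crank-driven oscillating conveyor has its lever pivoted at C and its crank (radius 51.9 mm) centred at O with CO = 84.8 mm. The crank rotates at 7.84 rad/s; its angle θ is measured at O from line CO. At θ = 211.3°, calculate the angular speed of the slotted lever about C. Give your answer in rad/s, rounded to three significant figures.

ω = 7.84 rad/s
Crank pin A relative to C: A = (d + r cosθ, r sinθ); lever angle φ = atan2(r sinθ, d + r cosθ).
Differentiating tanφ: φ̇ = rω(d cosθ + r)/(d² + r² + 2dr cosθ).
d² + r² + 2dr cosθ = |CA|² = 0.0023635 m²;  d cosθ + r = -0.020558 m.
|ω_lever| = |0.0519·7.84·-0.020558| / 0.0023635 = 3.5393 rad/s.

3.54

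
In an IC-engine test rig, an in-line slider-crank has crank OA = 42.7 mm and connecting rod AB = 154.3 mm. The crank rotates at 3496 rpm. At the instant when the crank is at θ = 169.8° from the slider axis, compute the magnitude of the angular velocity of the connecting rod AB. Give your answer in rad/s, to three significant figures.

ω = 366.1 rad/s (converted from 3496 rpm).
The rod makes angle φ with the slider axis where L sinφ = r sinθ; differentiating, L cosφ·φ̇ = r ω cosθ.
L cosφ = √(L² − r² sin²θ) = 0.15411 m.
|ω_rod| = r ω |cosθ| / √(L² − r² sin²θ) = 0.0427·366.1·0.98420/0.15411 = 99.831 rad/s.

99.8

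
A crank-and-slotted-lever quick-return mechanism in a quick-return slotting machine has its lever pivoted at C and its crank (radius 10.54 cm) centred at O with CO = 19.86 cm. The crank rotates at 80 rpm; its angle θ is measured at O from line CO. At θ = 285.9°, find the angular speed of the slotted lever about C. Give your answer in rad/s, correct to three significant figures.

2.28

ω = 8.378 rad/s (from 80 rpm).
Crank pin A relative to C: A = (d + r cosθ, r sinθ); lever angle φ = atan2(r sinθ, d + r cosθ).
Differentiating tanφ: φ̇ = rω(d cosθ + r)/(d² + r² + 2dr cosθ).
d² + r² + 2dr cosθ = |CA|² = 0.0620204 m²;  d cosθ + r = +0.15981 m.
|ω_lever| = |0.1054·8.378·+0.15981| / 0.0620204 = 2.2752 rad/s.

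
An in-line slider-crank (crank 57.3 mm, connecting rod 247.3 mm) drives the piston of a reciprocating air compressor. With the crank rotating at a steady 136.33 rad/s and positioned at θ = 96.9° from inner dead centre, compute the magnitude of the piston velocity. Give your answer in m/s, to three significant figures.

ω = 136.3 rad/s
For an in-line slider-crank, x = r cosθ + √(L² − r² sin²θ), so v = −rω sinθ·[1 + r cosθ/√(L² − r² sin²θ)].
With r = 0.0573 m, L = 0.2473 m, θ = 96.9°: √(L² − r² sin²θ) = 0.24067 m.
v = −0.0573·136.3·0.99276·[1 + 0.0573·-0.12014/0.24067] = -7.5333 m/s.
|v| = 7.5333 m/s.

7.53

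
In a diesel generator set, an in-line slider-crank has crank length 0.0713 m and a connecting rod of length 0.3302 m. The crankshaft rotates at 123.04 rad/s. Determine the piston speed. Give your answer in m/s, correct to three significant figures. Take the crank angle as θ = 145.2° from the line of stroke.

ω = 123 rad/s
For an in-line slider-crank, x = r cosθ + √(L² − r² sin²θ), so v = −rω sinθ·[1 + r cosθ/√(L² − r² sin²θ)].
With r = 0.0713 m, L = 0.3302 m, θ = 145.2°: √(L² − r² sin²θ) = 0.32768 m.
v = −0.0713·123·0.57071·[1 + 0.0713·-0.82115/0.32768] = -4.1122 m/s.
|v| = 4.1122 m/s.

4.11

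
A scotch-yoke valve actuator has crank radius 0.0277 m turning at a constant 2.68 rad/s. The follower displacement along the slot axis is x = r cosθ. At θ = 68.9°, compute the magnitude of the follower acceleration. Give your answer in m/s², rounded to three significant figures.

ω = 2.68 rad/s
x = r cosθ ⇒ ẍ = −rω² cosθ (ω constant).
|a| = rω²|cosθ| = 0.0277·(2.68)²·|cos 68.9°| = 0.071622 m/s².

0.0716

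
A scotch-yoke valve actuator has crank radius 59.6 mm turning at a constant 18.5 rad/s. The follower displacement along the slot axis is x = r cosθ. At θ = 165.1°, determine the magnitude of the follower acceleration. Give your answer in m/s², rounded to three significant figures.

19.7

ω = 18.5 rad/s
x = r cosθ ⇒ ẍ = −rω² cosθ (ω constant).
|a| = rω²|cosθ| = 0.0596·(18.5)²·|cos 165.1°| = 19.712 m/s².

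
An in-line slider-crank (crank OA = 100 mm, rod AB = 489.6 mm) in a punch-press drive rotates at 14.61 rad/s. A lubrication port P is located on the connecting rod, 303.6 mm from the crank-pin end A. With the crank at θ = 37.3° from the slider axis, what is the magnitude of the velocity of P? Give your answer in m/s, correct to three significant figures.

ω = 14.61 rad/s.  Crank-pin speed |V_A| = rω = 1.461 m/s, perpendicular to OA.
Rod angle: sinφ = −(r/L) sinθ ⇒ φ = -7.110°; ω_rod = −rω cosθ/√(L²−r²sin²θ) = -2.3921 rad/s.
V_P = V_A + ω_rod × AP, with AP = 0.3036 m along the rod.
Components: V_Px = −rω sinθ − a·ω_rod·sinφ = -0.97524 m/s;  V_Py = rω cosθ + a·ω_rod·cosφ = +0.44152 m/s.
|V_P| = √(V_Px² + V_Py²) = 1.0705 m/s.

1.07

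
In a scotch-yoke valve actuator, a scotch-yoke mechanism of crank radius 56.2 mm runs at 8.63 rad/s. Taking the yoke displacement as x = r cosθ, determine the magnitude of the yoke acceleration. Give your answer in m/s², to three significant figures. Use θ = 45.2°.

2.95

ω = 8.63 rad/s
x = r cosθ ⇒ ẍ = −rω² cosθ (ω constant).
|a| = rω²|cosθ| = 0.0562·(8.63)²·|cos 45.2°| = 2.9493 m/s².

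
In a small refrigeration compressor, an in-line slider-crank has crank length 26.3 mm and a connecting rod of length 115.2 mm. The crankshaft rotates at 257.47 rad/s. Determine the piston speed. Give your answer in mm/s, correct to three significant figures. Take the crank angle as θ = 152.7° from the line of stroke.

2470

ω = 257.5 rad/s
For an in-line slider-crank, x = r cosθ + √(L² − r² sin²θ), so v = −rω sinθ·[1 + r cosθ/√(L² − r² sin²θ)].
With r = 0.0263 m, L = 0.1152 m, θ = 152.7°: √(L² − r² sin²θ) = 0.11457 m.
v = −0.0263·257.5·0.45865·[1 + 0.0263·-0.88862/0.11457] = -2.4722 m/s.
|v| = 2.4722 m/s = 2472.2 mm/s.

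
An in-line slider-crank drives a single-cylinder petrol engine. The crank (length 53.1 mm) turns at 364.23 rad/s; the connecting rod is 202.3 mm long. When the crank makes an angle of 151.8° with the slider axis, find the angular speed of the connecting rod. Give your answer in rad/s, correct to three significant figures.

ω = 364.2 rad/s
The rod makes angle φ with the slider axis where L sinφ = r sinθ; differentiating, L cosφ·φ̇ = r ω cosθ.
L cosφ = √(L² − r² sin²θ) = 0.20074 m.
|ω_rod| = r ω |cosθ| / √(L² − r² sin²θ) = 0.0531·364.2·0.88130/0.20074 = 84.912 rad/s.

84.9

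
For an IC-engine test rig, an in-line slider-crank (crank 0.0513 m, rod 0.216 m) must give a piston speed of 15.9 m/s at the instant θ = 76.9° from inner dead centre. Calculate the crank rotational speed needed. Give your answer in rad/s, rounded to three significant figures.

302

For an in-line slider-crank, |v_piston| = rω|sinθ|·[1 + r cosθ/√(L² − r² sin²θ)].
With r = 0.0513 m, L = 0.216 m, θ = 76.9°: the bracketed kinematic factor |dx/dθ| = 0.05273 m.
ω = v/|dx/dθ| = 15.9/0.05273 = 301.54 rad/s.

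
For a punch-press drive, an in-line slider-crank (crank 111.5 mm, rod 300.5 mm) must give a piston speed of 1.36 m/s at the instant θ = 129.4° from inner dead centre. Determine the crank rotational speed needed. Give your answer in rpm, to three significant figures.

200

For an in-line slider-crank, |v_piston| = rω|sinθ|·[1 + r cosθ/√(L² − r² sin²θ)].
With r = 0.1115 m, L = 0.3005 m, θ = 129.4°: the bracketed kinematic factor |dx/dθ| = 0.064978 m.
ω = v/|dx/dθ| = 1.36/0.064978 = 20.93 rad/s.
N = 60ω/(2π) = 199.87 rpm.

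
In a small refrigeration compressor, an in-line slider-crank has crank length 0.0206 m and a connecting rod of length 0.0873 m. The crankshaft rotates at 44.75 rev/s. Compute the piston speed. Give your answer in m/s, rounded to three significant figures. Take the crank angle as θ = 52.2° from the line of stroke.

ω = 2π·44.8 = 281.2 rad/s
For an in-line slider-crank, x = r cosθ + √(L² − r² sin²θ), so v = −rω sinθ·[1 + r cosθ/√(L² − r² sin²θ)].
With r = 0.0206 m, L = 0.0873 m, θ = 52.2°: √(L² − r² sin²θ) = 0.085769 m.
v = −0.0206·281.2·0.79016·[1 + 0.0206·0.61291/0.085769] = -5.2504 m/s.
|v| = 5.2504 m/s.

5.25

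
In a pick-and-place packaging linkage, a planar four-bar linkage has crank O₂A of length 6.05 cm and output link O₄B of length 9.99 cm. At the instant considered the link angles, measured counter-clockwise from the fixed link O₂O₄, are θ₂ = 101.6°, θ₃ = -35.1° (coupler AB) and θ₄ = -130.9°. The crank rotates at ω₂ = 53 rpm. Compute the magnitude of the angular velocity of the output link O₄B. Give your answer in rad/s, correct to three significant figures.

ω₂ = 5.55 rad/s (from 53 rpm).
Differentiating the loop-closure r₂e^{iθ₂}+r₃e^{iθ₃}=r₁+r₄e^{iθ₄} gives r₂ω₂e^{iθ₂}+r₃ω₃e^{iθ₃}=r₄ω₄e^{iθ₄}.
Eliminating the other unknown: ω₄ = r₂ω₂ sin(θ₂−θ₃) / [r₄ sin(θ₄−θ₃)].
Numerator sine = +0.68582; denominator sine = -0.99488.
Result = 0.0605·5.55·(+0.68582) / (0.0999·(-0.99488)) = -2.317 rad/s; magnitude 2.317 rad/s.

2.32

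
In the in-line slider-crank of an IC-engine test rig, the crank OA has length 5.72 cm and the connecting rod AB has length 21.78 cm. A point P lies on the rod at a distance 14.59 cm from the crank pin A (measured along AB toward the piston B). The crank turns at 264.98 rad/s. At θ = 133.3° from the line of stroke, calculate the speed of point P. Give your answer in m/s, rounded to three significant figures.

ω = 265 rad/s.  Crank-pin speed |V_A| = rω = 15.157 m/s, perpendicular to OA.
Rod angle: sinφ = −(r/L) sinθ ⇒ φ = -11.019°; ω_rod = −rω cosθ/√(L²−r²sin²θ) = +48.623 rad/s.
V_P = V_A + ω_rod × AP, with AP = 0.1459 m along the rod.
Components: V_Px = −rω sinθ − a·ω_rod·sinφ = -9.6748 m/s;  V_Py = rω cosθ + a·ω_rod·cosφ = -3.4315 m/s.
|V_P| = √(V_Px² + V_Py²) = 10.265 m/s.

10.3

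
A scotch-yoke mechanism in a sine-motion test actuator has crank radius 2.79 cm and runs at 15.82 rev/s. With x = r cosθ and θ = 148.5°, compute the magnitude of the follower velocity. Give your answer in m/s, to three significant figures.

ω = 99.4 rad/s (from 15.82 rev/s).
x = r cosθ ⇒ ẋ = −rω sinθ.
|v| = rω|sinθ| = 0.0279·99.4·|sin 148.5°| = 1.449 m/s.

1.45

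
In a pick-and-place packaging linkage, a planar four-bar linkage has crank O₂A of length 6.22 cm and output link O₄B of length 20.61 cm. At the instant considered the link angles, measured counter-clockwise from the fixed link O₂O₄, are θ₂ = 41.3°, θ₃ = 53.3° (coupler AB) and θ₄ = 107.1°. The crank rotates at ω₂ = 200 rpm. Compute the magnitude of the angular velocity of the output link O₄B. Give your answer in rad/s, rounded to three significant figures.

1.63

ω₂ = 20.94 rad/s (from 200 rpm).
Differentiating the loop-closure r₂e^{iθ₂}+r₃e^{iθ₃}=r₁+r₄e^{iθ₄} gives r₂ω₂e^{iθ₂}+r₃ω₃e^{iθ₃}=r₄ω₄e^{iθ₄}.
Eliminating the other unknown: ω₄ = r₂ω₂ sin(θ₂−θ₃) / [r₄ sin(θ₄−θ₃)].
Numerator sine = -0.20791; denominator sine = +0.80696.
Result = 0.0622·20.94·(-0.20791) / (0.2061·(+0.80696)) = -1.6285 rad/s; magnitude 1.6285 rad/s.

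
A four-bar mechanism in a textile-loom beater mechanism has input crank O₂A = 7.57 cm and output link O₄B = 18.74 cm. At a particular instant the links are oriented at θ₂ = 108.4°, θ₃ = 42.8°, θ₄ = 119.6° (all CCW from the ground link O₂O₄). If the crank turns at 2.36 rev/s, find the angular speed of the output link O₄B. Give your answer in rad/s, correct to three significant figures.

ω₂ = 14.83 rad/s (from 2.36 rev/s).
Differentiating the loop-closure r₂e^{iθ₂}+r₃e^{iθ₃}=r₁+r₄e^{iθ₄} gives r₂ω₂e^{iθ₂}+r₃ω₃e^{iθ₃}=r₄ω₄e^{iθ₄}.
Eliminating the other unknown: ω₄ = r₂ω₂ sin(θ₂−θ₃) / [r₄ sin(θ₄−θ₃)].
Numerator sine = +0.91068; denominator sine = +0.97358.
Result = 0.0757·14.83·(+0.91068) / (0.1874·(+0.97358)) = +5.6029 rad/s; magnitude 5.6029 rad/s.

5.60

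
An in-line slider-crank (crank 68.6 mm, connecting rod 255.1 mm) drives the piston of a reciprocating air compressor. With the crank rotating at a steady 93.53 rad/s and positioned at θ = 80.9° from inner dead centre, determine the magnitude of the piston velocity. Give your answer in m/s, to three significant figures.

ω = 93.53 rad/s
For an in-line slider-crank, x = r cosθ + √(L² − r² sin²θ), so v = −rω sinθ·[1 + r cosθ/√(L² − r² sin²θ)].
With r = 0.0686 m, L = 0.2551 m, θ = 80.9°: √(L² − r² sin²θ) = 0.24594 m.
v = −0.0686·93.53·0.98741·[1 + 0.0686·0.15816/0.24594] = -6.6149 m/s.
|v| = 6.6149 m/s.

6.61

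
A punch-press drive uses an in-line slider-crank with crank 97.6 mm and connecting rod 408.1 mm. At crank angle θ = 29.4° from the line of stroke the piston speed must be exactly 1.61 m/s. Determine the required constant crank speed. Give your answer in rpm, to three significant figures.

265

For an in-line slider-crank, |v_piston| = rω|sinθ|·[1 + r cosθ/√(L² − r² sin²θ)].
With r = 0.0976 m, L = 0.4081 m, θ = 29.4°: the bracketed kinematic factor |dx/dθ| = 0.057965 m.
ω = v/|dx/dθ| = 1.61/0.057965 = 27.776 rad/s.
N = 60ω/(2π) = 265.24 rpm.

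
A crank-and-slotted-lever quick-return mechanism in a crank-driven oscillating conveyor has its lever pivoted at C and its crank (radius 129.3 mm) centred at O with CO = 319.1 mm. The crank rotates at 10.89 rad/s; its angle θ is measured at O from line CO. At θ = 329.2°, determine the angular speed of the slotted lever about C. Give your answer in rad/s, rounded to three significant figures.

3.00

ω = 10.89 rad/s
Crank pin A relative to C: A = (d + r cosθ, r sinθ); lever angle φ = atan2(r sinθ, d + r cosθ).
Differentiating tanφ: φ̇ = rω(d cosθ + r)/(d² + r² + 2dr cosθ).
d² + r² + 2dr cosθ = |CA|² = 0.189424 m²;  d cosθ + r = +0.40339 m.
|ω_lever| = |0.1293·10.89·+0.40339| / 0.189424 = 2.9986 rad/s.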